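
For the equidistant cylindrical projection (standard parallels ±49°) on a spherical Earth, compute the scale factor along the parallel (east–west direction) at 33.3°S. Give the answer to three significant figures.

In the equirectangular projection with standard parallel φ₀ = 49° (x = Rλ cos φ₀, y = Rφ), meridians are true-scale (h = 1) and the parallel scale is k = cos φ₀ / cos φ.
k = cos 49° / cos 33.3° = 0.6561/0.8358 = 0.7849.

0.785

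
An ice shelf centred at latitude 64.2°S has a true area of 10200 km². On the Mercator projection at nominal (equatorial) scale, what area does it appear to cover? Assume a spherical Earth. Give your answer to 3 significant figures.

53800 km²

The Mercator projection is conformal; its linear scale factor is the same in every direction and equals sec φ = 1/cos φ.
Areal scale = k² = sec²φ = 1/cos²(64.2°) = 1/0.4352² = 5.279.
Apparent area = 10200 × 5.279 ≈ 53800 km².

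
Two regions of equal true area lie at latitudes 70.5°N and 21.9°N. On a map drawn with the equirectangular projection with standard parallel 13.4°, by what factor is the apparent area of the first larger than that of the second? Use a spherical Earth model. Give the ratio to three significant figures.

In the equirectangular projection with standard parallel φ₀ = 13.4° (x = Rλ cos φ₀, y = Rφ), meridians are true-scale (h = 1) and the parallel scale is k = cos φ₀ / cos φ.
Areal scale at 70.5°: h·k = 1.000 × 2.914 = 2.914.
Areal scale at 21.9°: h·k = 1.000 × 1.048 = 1.048.
Ratio = 2.914/1.048 ≈ 2.78.

2.78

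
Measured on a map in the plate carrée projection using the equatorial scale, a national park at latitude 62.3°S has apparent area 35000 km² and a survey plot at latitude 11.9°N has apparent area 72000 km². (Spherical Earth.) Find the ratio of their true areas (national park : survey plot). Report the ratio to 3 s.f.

Plate carrée has h = 1 and k = sec φ, giving areal scale sec φ; true area = (apparent area) · cos φ.
True area of national park: 35000 × cos(62.3°) = 35000 × 0.4648 = 16270 km².
True area of survey plot: 72000 × cos(11.9°) = 72000 × 0.9785 = 70450 km².
Ratio = 16270 / 70450 ≈ 0.231.

0.231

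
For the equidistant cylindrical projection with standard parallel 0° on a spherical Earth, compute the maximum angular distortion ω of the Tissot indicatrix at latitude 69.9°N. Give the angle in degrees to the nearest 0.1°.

For the equirectangular projection with φ₀ = 0 (plate carrée), h = 1 along meridians and k = sec φ along parallels.
At 69.9°: h = 1.000, k = 2.910; principal scales a = 2.910, b = 1.000.
sin(ω/2) = (a − b)/(a + b) = 1.910/3.910 = 0.4885, so ω = 2 arcsin(0.4885) ≈ 58.5°.

58.5°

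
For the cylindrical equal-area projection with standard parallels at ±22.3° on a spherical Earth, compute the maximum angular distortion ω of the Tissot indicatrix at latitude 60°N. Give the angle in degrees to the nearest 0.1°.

66.4°

Cylindrical equal-area (φ₀ = 22.3°): h = cos φ / cos 22.3° along meridians, k = cos 22.3° / cos φ along parallels; h·k = 1.
At 60°: h = 0.5404, k = 1.850; principal scales a = 1.850, b = 0.5404.
sin(ω/2) = (a − b)/(a + b) = 1.310/2.391 = 0.5479, so ω = 2 arcsin(0.5479) ≈ 66.4°.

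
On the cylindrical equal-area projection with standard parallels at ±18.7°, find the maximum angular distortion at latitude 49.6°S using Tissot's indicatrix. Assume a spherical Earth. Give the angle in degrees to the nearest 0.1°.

42.5°

For cylindrical equal-area with standard parallel φ₀, h = cos φ / cos φ₀ and k = cos φ₀ / cos φ, so h·k = 1.
At 49.6°: h = 0.6842, k = 1.461; principal scales a = 1.461, b = 0.6842.
sin(ω/2) = (a − b)/(a + b) = 0.7772/2.146 = 0.3622, so ω = 2 arcsin(0.3622) ≈ 42.5°.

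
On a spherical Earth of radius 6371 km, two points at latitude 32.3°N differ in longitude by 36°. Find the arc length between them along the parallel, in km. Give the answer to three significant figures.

3380 km

Arc length along a parallel = R cos φ · Δλ (with Δλ in radians).
= 6371 × cos 32.3° × (36° × π/180) = 6371 × 0.8453 × 0.6283 ≈ 3380 km.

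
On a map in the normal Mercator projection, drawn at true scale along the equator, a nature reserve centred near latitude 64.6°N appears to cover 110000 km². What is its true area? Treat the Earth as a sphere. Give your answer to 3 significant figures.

20200 km²

Mercator is conformal, so the point scale is isotropic: h = k = sec φ = 1/cos φ.
Areal scale = k² = sec²φ = 1/cos²(64.6°) = 1/0.4289² = 5.435.
True area = apparent / (areal scale) = 110000 / 5.435 ≈ 20200 km².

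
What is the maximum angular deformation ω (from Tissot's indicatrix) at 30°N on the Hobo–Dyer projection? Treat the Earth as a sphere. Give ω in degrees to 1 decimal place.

10.0°

Hobo–Dyer is a cylindrical equal-area projection with standard parallels at ±37.5°. For cylindrical equal-area with standard parallel φ₀, h = cos φ / cos φ₀ and k = cos φ₀ / cos φ, so h·k = 1.
At 30°: h = 1.092, k = 0.9161; principal scales a = 1.092, b = 0.9161.
sin(ω/2) = (a − b)/(a + b) = 0.1755/2.008 = 0.08742, so ω = 2 arcsin(0.08742) ≈ 10.0°.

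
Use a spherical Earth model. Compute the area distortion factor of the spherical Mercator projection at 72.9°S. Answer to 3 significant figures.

For Mercator, h = k = sec φ (a conformal cylindrical projection has a single point scale, 1/cos φ).
Areal scale = k² = sec²φ = 1/cos²(72.9°) = 1/0.2940² = 11.57.

11.6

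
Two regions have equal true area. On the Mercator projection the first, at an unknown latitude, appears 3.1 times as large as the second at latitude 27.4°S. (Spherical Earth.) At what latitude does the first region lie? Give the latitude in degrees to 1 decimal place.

On Mercator, (apparent₁)/(apparent₂) = sec²φ₁ / sec²φ₂ when true areas are equal.
cos²φ₂ / cos²φ₁ = 3.1  ⇒  cos φ₁ = cos 27.4° / √3.1 = 0.8878/1.761 = 0.5042.
φ₁ = arccos(0.5042) ≈ 59.7°.

59.7°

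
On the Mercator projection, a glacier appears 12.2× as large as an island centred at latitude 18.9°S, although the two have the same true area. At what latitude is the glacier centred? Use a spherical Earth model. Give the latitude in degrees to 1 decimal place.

74.3°

Mercator areal scale is sec²φ, so apparent-area ratio = sec²φ₁ / sec²φ₂ = cos²φ₂ / cos²φ₁.
cos²φ₂ / cos²φ₁ = 12.2  ⇒  cos φ₁ = cos 18.9° / √12.2 = 0.9461/3.493 = 0.2709.
φ₁ = arccos(0.2709) ≈ 74.3°.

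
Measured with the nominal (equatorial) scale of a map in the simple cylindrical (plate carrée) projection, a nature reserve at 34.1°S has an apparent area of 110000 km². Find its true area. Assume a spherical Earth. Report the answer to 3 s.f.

For the equirectangular projection with φ₀ = 0 (plate carrée), h = 1 along meridians and k = sec φ along parallels.
Areal scale = h·k = 1 × sec φ; at 34.1°, h = 1.000, k = 1.208, so h·k = 1.208.
True area = apparent / (areal scale) = 110000 / 1.208 ≈ 91100 km².

91100 km²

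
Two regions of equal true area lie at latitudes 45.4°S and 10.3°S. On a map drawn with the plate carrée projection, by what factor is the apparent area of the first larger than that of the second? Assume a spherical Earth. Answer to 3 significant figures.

1.40

Plate carrée maps x = Rλ, y = Rφ. The meridian scale is h = 1 and the parallel scale is k = 1/cos φ = sec φ.
Areal scale at 45.4°: h·k = 1.000 × 1.424 = 1.424.
Areal scale at 10.3°: h·k = 1.000 × 1.016 = 1.016.
Ratio = 1.424/1.016 ≈ 1.40.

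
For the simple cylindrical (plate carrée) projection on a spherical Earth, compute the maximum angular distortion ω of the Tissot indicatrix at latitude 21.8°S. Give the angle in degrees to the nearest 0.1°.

For the equirectangular projection with φ₀ = 0 (plate carrée), h = 1 along meridians and k = sec φ along parallels.
At 21.8°: h = 1.000, k = 1.077; principal scales a = 1.077, b = 1.000.
sin(ω/2) = (a − b)/(a + b) = 0.07702/2.077 = 0.03708, so ω = 2 arcsin(0.03708) ≈ 4.3°.

4.3°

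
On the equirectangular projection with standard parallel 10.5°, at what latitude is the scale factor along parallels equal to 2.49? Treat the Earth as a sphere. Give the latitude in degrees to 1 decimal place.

66.7°

The equidistant cylindrical projection with φ₀ = 10.5° has h = 1 (meridians true) and k = cos φ₀ / cos φ along parallels.
k = cos φ₀ / cos φ = 2.49  ⇒  cos φ = cos 10.5° / 2.49 = 0.3949.
φ = arccos(0.3949) ≈ 66.7°.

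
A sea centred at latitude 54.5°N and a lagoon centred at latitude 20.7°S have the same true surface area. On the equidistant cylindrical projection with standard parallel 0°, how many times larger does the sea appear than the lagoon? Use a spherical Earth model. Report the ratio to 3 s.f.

In the plate carrée (x = Rλ, y = Rφ), meridians are true-scale (h = 1) and parallels are stretched by k = sec φ.
Areal scale at 54.5°: h·k = 1.000 × 1.722 = 1.722.
Areal scale at 20.7°: h·k = 1.000 × 1.069 = 1.069.
Ratio = 1.722/1.069 ≈ 1.61.

1.61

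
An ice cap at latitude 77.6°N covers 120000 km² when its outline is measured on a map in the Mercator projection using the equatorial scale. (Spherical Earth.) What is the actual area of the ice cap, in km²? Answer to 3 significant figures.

For Mercator, h = k = sec φ (a conformal cylindrical projection has a single point scale, 1/cos φ).
Areal scale = k² = sec²φ = 1/cos²(77.6°) = 1/0.2147² = 21.69.
True area = apparent / (areal scale) = 120000 / 21.69 ≈ 5530 km².

5530 km²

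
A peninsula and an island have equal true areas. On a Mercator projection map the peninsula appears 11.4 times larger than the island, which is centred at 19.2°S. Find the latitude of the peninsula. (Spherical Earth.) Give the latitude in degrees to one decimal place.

73.8°

On Mercator, (apparent₁)/(apparent₂) = sec²φ₁ / sec²φ₂ when true areas are equal.
cos²φ₂ / cos²φ₁ = 11.4  ⇒  cos φ₁ = cos 19.2° / √11.4 = 0.9444/3.376 = 0.2797.
φ₁ = arccos(0.2797) ≈ 73.8°.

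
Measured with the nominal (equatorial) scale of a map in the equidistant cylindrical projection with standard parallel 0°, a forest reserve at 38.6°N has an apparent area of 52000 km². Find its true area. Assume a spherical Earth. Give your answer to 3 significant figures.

For the equirectangular projection with φ₀ = 0 (plate carrée), h = 1 along meridians and k = sec φ along parallels.
Areal scale = h·k = 1 × sec φ; at 38.6°, h = 1.000, k = 1.280, so h·k = 1.280.
True area = apparent / (areal scale) = 52000 / 1.280 ≈ 40600 km².

40600 km²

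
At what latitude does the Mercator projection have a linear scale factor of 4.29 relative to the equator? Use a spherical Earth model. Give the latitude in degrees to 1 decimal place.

Mercator scale is k = sec φ = 1/cos φ.
1/cos φ = 4.29  ⇒  cos φ = 0.2331  ⇒  φ = arccos(0.2331) ≈ 76.5°.

76.5°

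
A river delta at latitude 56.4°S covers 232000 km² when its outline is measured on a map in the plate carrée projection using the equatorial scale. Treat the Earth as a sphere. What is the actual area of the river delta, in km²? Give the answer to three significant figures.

128000 km²

Plate carrée maps x = Rλ, y = Rφ. The meridian scale is h = 1 and the parallel scale is k = 1/cos φ = sec φ.
Areal scale = h·k = 1 × sec φ; at 56.4°, h = 1.000, k = 1.807, so h·k = 1.807.
True area = apparent / (areal scale) = 232000 / 1.807 ≈ 128000 km².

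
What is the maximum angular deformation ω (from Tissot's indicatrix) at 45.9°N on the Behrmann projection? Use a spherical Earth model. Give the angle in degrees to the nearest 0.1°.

24.9°

Behrmann is a cylindrical equal-area projection with standard parallels at ±30°. For cylindrical equal-area with standard parallel φ₀, h = cos φ / cos φ₀ and k = cos φ₀ / cos φ, so h·k = 1.
At 45.9°: h = 0.8036, k = 1.244; principal scales a = 1.244, b = 0.8036.
sin(ω/2) = (a − b)/(a + b) = 0.4409/2.048 = 0.2153, so ω = 2 arcsin(0.2153) ≈ 24.9°.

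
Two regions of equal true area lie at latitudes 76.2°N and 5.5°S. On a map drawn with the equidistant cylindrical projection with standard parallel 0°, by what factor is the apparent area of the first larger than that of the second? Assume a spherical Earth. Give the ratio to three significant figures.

4.17

For the equirectangular projection with φ₀ = 0 (plate carrée), h = 1 along meridians and k = sec φ along parallels.
Areal scale at 76.2°: h·k = 1.000 × 4.192 = 4.192.
Areal scale at 5.5°: h·k = 1.000 × 1.005 = 1.005.
Ratio = 4.192/1.005 ≈ 4.17.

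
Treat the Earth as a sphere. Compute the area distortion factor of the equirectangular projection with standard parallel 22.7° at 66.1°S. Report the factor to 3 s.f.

In the equirectangular projection with standard parallel φ₀ = 22.7° (x = Rλ cos φ₀, y = Rφ), meridians are true-scale (h = 1) and the parallel scale is k = cos φ₀ / cos φ.
Areal scale = h·k = 1 × cos φ₀ / cos φ; at 66.1°, h = 1.000, k = 2.277, so h·k = 2.277.

2.28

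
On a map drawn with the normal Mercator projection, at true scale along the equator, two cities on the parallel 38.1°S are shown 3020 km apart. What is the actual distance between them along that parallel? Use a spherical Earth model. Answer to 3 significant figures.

2380 km

The Mercator projection is conformal; its linear scale factor is the same in every direction and equals sec φ = 1/cos φ.
Along the parallel at 38.1°, map distances are exaggerated by k = sec 38.1° = 1.271.
True distance = 3020 / 1.271 = 3020 × cos 38.1° ≈ 2380 km.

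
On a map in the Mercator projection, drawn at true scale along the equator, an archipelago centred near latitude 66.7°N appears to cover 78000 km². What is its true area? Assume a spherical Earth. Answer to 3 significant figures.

12200 km²

Mercator is conformal, so the point scale is isotropic: h = k = sec φ = 1/cos φ.
Areal scale = k² = sec²φ = 1/cos²(66.7°) = 1/0.3955² = 6.392.
True area = apparent / (areal scale) = 78000 / 6.392 ≈ 12200 km².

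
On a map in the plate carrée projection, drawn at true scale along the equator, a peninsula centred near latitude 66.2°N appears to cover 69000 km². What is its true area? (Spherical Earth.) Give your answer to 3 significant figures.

Plate carrée maps x = Rλ, y = Rφ. The meridian scale is h = 1 and the parallel scale is k = 1/cos φ = sec φ.
Areal scale = h·k = 1 × sec φ; at 66.2°, h = 1.000, k = 2.478, so h·k = 2.478.
True area = apparent / (areal scale) = 69000 / 2.478 ≈ 27800 km².

27800 km²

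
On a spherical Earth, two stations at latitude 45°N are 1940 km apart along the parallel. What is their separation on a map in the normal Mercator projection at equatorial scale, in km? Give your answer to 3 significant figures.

2740 km

For Mercator, h = k = sec φ (a conformal cylindrical projection has a single point scale, 1/cos φ).
Along the parallel, k = sec 45° = 1/0.7071 = 1.414.
Map distance = 1940 × 1.414 ≈ 2740 km.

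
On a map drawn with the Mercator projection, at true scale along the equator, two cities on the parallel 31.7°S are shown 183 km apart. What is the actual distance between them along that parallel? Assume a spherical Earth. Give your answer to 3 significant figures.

156 km

The Mercator projection is conformal; its linear scale factor is the same in every direction and equals sec φ = 1/cos φ.
Along the parallel at 31.7°, map distances are exaggerated by k = sec 31.7° = 1.175.
True distance = 183 / 1.175 = 183 × cos 31.7° ≈ 156 km.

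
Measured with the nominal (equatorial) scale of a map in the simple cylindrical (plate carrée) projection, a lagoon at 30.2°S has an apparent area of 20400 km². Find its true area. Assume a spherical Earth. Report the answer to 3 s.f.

17600 km²

In the plate carrée (x = Rλ, y = Rφ), meridians are true-scale (h = 1) and parallels are stretched by k = sec φ.
Areal scale = h·k = 1 × sec φ; at 30.2°, h = 1.000, k = 1.157, so h·k = 1.157.
True area = apparent / (areal scale) = 20400 / 1.157 ≈ 17600 km².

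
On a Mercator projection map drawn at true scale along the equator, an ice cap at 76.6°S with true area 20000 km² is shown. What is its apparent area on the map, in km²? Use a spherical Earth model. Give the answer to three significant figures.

372000 km²

For Mercator, h = k = sec φ (a conformal cylindrical projection has a single point scale, 1/cos φ).
Areal scale = k² = sec²φ = 1/cos²(76.6°) = 1/0.2317² = 18.62.
Apparent area = 20000 × 18.62 ≈ 372000 km².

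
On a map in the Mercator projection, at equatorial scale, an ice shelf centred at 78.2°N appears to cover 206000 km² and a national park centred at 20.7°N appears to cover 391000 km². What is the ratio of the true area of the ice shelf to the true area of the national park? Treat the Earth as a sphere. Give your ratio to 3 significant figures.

0.0252

On Mercator the areal scale is sec²φ, so true area = apparent × cos²φ.
True area of ice shelf: 206000 × cos²(78.2°) = 206000 × 0.04182 = 8615 km².
True area of national park: 391000 × cos²(20.7°) = 391000 × 0.8751 = 342100 km².
Ratio = 8615 / 342100 ≈ 0.0252.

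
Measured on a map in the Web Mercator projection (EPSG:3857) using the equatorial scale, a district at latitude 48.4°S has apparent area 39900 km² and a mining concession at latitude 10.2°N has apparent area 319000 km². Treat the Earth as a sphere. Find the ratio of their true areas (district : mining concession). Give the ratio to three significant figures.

0.0569

Since Mercator area scale is 1/cos²φ, the true area equals the apparent area multiplied by cos²φ.
True area of district: 39900 × cos²(48.4°) = 39900 × 0.4408 = 17590 km².
True area of mining concession: 319000 × cos²(10.2°) = 319000 × 0.9686 = 309000 km².
Ratio = 17590 / 309000 ≈ 0.0569.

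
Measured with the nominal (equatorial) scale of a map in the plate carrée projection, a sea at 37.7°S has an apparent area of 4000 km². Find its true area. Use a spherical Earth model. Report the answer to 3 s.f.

3160 km²

For the equirectangular projection with φ₀ = 0 (plate carrée), h = 1 along meridians and k = sec φ along parallels.
Areal scale = h·k = 1 × sec φ; at 37.7°, h = 1.000, k = 1.264, so h·k = 1.264.
True area = apparent / (areal scale) = 4000 / 1.264 ≈ 3160 km².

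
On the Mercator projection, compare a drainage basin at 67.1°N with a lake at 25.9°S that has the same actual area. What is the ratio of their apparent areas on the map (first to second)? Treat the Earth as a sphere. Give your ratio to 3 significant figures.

Mercator is conformal with k = sec φ, so areal scale = k² = sec²φ.
At 67.1°: sec²(67.1°) = 1/0.3891² = 6.604.
At 25.9°: sec²(25.9°) = 1/0.8996² = 1.236.
Ratio = 6.604/1.236 = cos²(25.9°)/cos²(67.1°) ≈ 5.34.

5.34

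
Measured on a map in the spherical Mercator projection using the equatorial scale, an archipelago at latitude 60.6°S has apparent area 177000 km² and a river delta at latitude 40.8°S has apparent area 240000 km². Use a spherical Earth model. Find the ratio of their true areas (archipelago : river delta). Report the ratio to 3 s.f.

Mercator's areal exaggeration is sec²φ; hence true area = (apparent area) · cos²φ.
True area of archipelago: 177000 × cos²(60.6°) = 177000 × 0.2410 = 42650 km².
True area of river delta: 240000 × cos²(40.8°) = 240000 × 0.5730 = 137500 km².
Ratio = 42650 / 137500 ≈ 0.310.

0.310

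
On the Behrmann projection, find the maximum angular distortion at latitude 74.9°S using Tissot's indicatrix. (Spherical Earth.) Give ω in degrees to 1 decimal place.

113.0°

Behrmann is a cylindrical equal-area projection with standard parallels at ±30°. For cylindrical equal-area with standard parallel φ₀, h = cos φ / cos φ₀ and k = cos φ₀ / cos φ, so h·k = 1.
At 74.9°: h = 0.3008, k = 3.324; principal scales a = 3.324, b = 0.3008.
sin(ω/2) = (a − b)/(a + b) = 3.024/3.625 = 0.8340, so ω = 2 arcsin(0.8340) ≈ 113.0°.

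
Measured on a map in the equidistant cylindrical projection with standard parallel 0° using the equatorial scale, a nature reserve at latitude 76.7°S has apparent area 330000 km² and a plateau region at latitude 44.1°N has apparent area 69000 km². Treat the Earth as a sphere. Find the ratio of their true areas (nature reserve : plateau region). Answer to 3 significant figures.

1.53

Plate carrée has h = 1 and k = sec φ, giving areal scale sec φ; true area = (apparent area) · cos φ.
True area of nature reserve: 330000 × cos(76.7°) = 330000 × 0.2300 = 75920 km².
True area of plateau region: 69000 × cos(44.1°) = 69000 × 0.7181 = 49550 km².
Ratio = 75920 / 49550 ≈ 1.53.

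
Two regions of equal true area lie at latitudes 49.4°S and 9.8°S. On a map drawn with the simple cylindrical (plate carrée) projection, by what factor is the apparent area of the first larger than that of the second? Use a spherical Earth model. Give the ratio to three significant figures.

1.51

Plate carrée maps x = Rλ, y = Rφ. The meridian scale is h = 1 and the parallel scale is k = 1/cos φ = sec φ.
Areal scale at 49.4°: h·k = 1.000 × 1.537 = 1.537.
Areal scale at 9.8°: h·k = 1.000 × 1.015 = 1.015.
Ratio = 1.537/1.015 ≈ 1.51.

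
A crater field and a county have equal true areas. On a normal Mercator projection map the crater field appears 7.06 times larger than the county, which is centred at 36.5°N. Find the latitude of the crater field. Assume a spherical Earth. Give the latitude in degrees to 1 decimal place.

For equal true areas on Mercator, apparent areas scale as sec²φ, so the ratio is cos²φ₂ / cos²φ₁.
cos²φ₂ / cos²φ₁ = 7.06  ⇒  cos φ₁ = cos 36.5° / √7.06 = 0.8039/2.657 = 0.3025.
φ₁ = arccos(0.3025) ≈ 72.4°.

72.4°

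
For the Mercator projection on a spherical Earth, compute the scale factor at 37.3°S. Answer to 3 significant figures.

For Mercator, h = k = sec φ (a conformal cylindrical projection has a single point scale, 1/cos φ).
k = 1/cos 37.3° = 1/0.7955 = 1.257.

1.26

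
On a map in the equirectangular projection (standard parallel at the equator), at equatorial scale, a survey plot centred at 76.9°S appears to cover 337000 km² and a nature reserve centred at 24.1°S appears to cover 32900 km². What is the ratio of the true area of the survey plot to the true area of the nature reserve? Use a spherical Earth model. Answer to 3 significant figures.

Plate carrée has h = 1 and k = sec φ, giving areal scale sec φ; true area = (apparent area) · cos φ.
True area of survey plot: 337000 × cos(76.9°) = 337000 × 0.2267 = 76380 km².
True area of nature reserve: 32900 × cos(24.1°) = 32900 × 0.9128 = 30030 km².
Ratio = 76380 / 30030 ≈ 2.54.

2.54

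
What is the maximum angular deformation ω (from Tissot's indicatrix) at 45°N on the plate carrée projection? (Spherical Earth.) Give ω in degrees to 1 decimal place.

19.8°

For the equirectangular projection with φ₀ = 0 (plate carrée), h = 1 along meridians and k = sec φ along parallels.
At 45°: h = 1.000, k = 1.414; principal scales a = 1.414, b = 1.000.
sin(ω/2) = (a − b)/(a + b) = 0.4142/2.414 = 0.1716, so ω = 2 arcsin(0.1716) ≈ 19.8°.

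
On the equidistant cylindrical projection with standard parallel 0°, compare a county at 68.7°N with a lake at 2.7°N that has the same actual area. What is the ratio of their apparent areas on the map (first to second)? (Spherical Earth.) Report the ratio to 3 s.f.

2.75

Plate carrée maps x = Rλ, y = Rφ. The meridian scale is h = 1 and the parallel scale is k = 1/cos φ = sec φ.
Areal scale at 68.7°: h·k = 1.000 × 2.753 = 2.753.
Areal scale at 2.7°: h·k = 1.000 × 1.001 = 1.001.
Ratio = 2.753/1.001 ≈ 2.75.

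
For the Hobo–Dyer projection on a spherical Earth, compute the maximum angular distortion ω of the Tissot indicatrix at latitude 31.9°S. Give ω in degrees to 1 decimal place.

The Hobo–Dyer projection is cylindrical equal-area with φ₀ = 37.5°. For cylindrical equal-area with standard parallel φ₀, h = cos φ / cos φ₀ and k = cos φ₀ / cos φ, so h·k = 1.
At 31.9°: h = 1.070, k = 0.9345; principal scales a = 1.070, b = 0.9345.
sin(ω/2) = (a − b)/(a + b) = 0.1356/2.005 = 0.06765, so ω = 2 arcsin(0.06765) ≈ 7.8°.

7.8°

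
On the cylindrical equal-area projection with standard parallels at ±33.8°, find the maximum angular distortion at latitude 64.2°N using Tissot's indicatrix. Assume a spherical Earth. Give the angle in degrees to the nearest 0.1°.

Cylindrical equal-area (φ₀ = 33.8°): h = cos φ / cos 33.8° along meridians, k = cos 33.8° / cos φ along parallels; h·k = 1.
At 64.2°: h = 0.5238, k = 1.909; principal scales a = 1.909, b = 0.5238.
sin(ω/2) = (a − b)/(a + b) = 1.386/2.433 = 0.5695, so ω = 2 arcsin(0.5695) ≈ 69.4°.

69.4°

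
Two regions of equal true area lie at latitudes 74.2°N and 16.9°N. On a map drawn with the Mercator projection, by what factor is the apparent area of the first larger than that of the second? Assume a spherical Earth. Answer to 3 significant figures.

On Mercator, area is exaggerated by sec²φ = 1/cos²φ.
At 74.2°: sec²(74.2°) = 1/0.2723² = 13.49.
At 16.9°: sec²(16.9°) = 1/0.9568² = 1.092.
Ratio = 13.49/1.092 = cos²(16.9°)/cos²(74.2°) ≈ 12.3.

12.3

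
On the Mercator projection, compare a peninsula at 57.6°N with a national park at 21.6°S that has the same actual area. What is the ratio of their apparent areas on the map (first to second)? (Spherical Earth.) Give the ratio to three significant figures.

On Mercator, area is exaggerated by sec²φ = 1/cos²φ.
At 57.6°: sec²(57.6°) = 1/0.5358² = 3.483.
At 21.6°: sec²(21.6°) = 1/0.9298² = 1.157.
Ratio = 3.483/1.157 = cos²(21.6°)/cos²(57.6°) ≈ 3.01.

3.01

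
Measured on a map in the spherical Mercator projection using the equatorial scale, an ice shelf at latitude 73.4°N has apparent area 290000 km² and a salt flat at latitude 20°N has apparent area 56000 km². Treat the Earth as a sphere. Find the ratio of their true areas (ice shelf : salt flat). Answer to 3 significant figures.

On Mercator the areal scale is sec²φ, so true area = apparent × cos²φ.
True area of ice shelf: 290000 × cos²(73.4°) = 290000 × 0.08162 = 23670 km².
True area of salt flat: 56000 × cos²(20°) = 56000 × 0.8830 = 49450 km².
Ratio = 23670 / 49450 ≈ 0.479.

0.479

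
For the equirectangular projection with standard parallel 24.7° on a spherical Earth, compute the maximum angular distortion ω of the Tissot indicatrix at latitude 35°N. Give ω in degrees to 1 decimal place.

5.9°

In the equirectangular projection with standard parallel φ₀ = 24.7° (x = Rλ cos φ₀, y = Rφ), meridians are true-scale (h = 1) and the parallel scale is k = cos φ₀ / cos φ.
At 35°: h = 1.000, k = 1.109; principal scales a = 1.109, b = 1.000.
sin(ω/2) = (a − b)/(a + b) = 0.1091/2.109 = 0.05172, so ω = 2 arcsin(0.05172) ≈ 5.9°.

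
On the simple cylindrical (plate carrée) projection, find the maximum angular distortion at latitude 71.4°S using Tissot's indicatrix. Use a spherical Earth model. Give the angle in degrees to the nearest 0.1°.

62.2°

In the plate carrée (x = Rλ, y = Rφ), meridians are true-scale (h = 1) and parallels are stretched by k = sec φ.
At 71.4°: h = 1.000, k = 3.135; principal scales a = 3.135, b = 1.000.
sin(ω/2) = (a − b)/(a + b) = 2.135/4.135 = 0.5163, so ω = 2 arcsin(0.5163) ≈ 62.2°.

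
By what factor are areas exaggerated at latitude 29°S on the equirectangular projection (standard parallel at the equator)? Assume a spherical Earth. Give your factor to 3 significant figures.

In the plate carrée (x = Rλ, y = Rφ), meridians are true-scale (h = 1) and parallels are stretched by k = sec φ.
Areal scale = h·k = 1 × sec φ; at 29°, h = 1.000, k = 1.143, so h·k = 1.143.

1.14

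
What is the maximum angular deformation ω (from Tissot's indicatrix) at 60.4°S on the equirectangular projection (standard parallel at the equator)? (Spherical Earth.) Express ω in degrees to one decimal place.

For the equirectangular projection with φ₀ = 0 (plate carrée), h = 1 along meridians and k = sec φ along parallels.
At 60.4°: h = 1.000, k = 2.025; principal scales a = 2.025, b = 1.000.
sin(ω/2) = (a − b)/(a + b) = 1.025/3.025 = 0.3387, so ω = 2 arcsin(0.3387) ≈ 39.6°.

39.6°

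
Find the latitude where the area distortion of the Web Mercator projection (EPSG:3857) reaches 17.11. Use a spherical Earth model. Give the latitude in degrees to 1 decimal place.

76.0°

Mercator areal scale is sec²φ.
sec²φ = 17.11  ⇒  cos²φ = 0.05845  ⇒  cos φ = 0.2418.
φ = arccos(0.2418) ≈ 76.0°.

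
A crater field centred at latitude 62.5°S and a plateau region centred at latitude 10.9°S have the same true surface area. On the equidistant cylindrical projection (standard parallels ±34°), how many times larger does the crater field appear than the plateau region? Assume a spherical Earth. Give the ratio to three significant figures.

With standard parallel φ₀ = 34°, the equirectangular projection gives x = Rλ cos φ₀, y = Rφ, so h = 1 and k = cos 34° / cos φ.
Areal scale at 62.5°: h·k = 1.000 × 1.795 = 1.795.
Areal scale at 10.9°: h·k = 1.000 × 0.8443 = 0.8443.
Ratio = 1.795/0.8443 ≈ 2.13.

2.13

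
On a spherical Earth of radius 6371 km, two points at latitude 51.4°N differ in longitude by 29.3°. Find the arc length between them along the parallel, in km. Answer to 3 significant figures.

2030 km

Arc length along a parallel = R cos φ · Δλ (with Δλ in radians).
= 6371 × cos 51.4° × (29.3° × π/180) = 6371 × 0.6239 × 0.5114 ≈ 2030 km.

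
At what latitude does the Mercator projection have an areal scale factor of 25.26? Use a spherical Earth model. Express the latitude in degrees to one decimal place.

Mercator areal scale is sec²φ.
sec²φ = 25.26  ⇒  cos²φ = 0.03959  ⇒  cos φ = 0.1990.
φ = arccos(0.1990) ≈ 78.5°.

78.5°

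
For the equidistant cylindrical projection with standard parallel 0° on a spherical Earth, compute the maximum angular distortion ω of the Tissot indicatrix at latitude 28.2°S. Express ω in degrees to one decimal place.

7.2°

In the plate carrée (x = Rλ, y = Rφ), meridians are true-scale (h = 1) and parallels are stretched by k = sec φ.
At 28.2°: h = 1.000, k = 1.135; principal scales a = 1.135, b = 1.000.
sin(ω/2) = (a − b)/(a + b) = 0.1347/2.135 = 0.06309, so ω = 2 arcsin(0.06309) ≈ 7.2°.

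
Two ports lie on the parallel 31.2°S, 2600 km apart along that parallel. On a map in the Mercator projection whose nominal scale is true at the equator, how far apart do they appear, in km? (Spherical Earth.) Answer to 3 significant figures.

The Mercator projection is conformal; its linear scale factor is the same in every direction and equals sec φ = 1/cos φ.
Along the parallel, k = sec 31.2° = 1/0.8554 = 1.169.
Map distance = 2600 × 1.169 ≈ 3040 km.

3040 km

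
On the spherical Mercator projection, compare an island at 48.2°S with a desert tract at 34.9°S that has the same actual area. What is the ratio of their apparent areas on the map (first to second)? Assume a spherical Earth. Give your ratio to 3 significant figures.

On Mercator, area is exaggerated by sec²φ = 1/cos²φ.
At 48.2°: sec²(48.2°) = 1/0.6665² = 2.251.
At 34.9°: sec²(34.9°) = 1/0.8202² = 1.487.
Ratio = 2.251/1.487 = cos²(34.9°)/cos²(48.2°) ≈ 1.51.

1.51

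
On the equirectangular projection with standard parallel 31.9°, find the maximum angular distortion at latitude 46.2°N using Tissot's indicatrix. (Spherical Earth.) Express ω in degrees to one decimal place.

11.7°

With standard parallel φ₀ = 31.9°, the equirectangular projection gives x = Rλ cos φ₀, y = Rφ, so h = 1 and k = cos 31.9° / cos φ.
At 46.2°: h = 1.000, k = 1.227; principal scales a = 1.227, b = 1.000.
sin(ω/2) = (a − b)/(a + b) = 0.2266/2.227 = 0.1018, so ω = 2 arcsin(0.1018) ≈ 11.7°.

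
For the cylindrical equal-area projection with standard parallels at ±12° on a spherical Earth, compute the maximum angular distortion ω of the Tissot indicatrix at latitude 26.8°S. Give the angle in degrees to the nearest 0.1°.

Cylindrical equal-area (φ₀ = 12°): h = cos φ / cos 12° along meridians, k = cos 12° / cos φ along parallels; h·k = 1.
At 26.8°: h = 0.9125, k = 1.096; principal scales a = 1.096, b = 0.9125.
sin(ω/2) = (a − b)/(a + b) = 0.1833/2.008 = 0.09128, so ω = 2 arcsin(0.09128) ≈ 10.5°.

10.5°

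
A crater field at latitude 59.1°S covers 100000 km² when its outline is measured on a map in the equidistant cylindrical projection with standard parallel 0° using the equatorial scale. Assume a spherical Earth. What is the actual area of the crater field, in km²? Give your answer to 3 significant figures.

For the equirectangular projection with φ₀ = 0 (plate carrée), h = 1 along meridians and k = sec φ along parallels.
Areal scale = h·k = 1 × sec φ; at 59.1°, h = 1.000, k = 1.947, so h·k = 1.947.
True area = apparent / (areal scale) = 100000 / 1.947 ≈ 51400 km².

51400 km²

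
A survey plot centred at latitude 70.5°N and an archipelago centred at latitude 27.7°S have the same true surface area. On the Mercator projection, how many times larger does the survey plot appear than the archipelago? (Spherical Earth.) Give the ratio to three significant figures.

Mercator is conformal with k = sec φ, so areal scale = k² = sec²φ.
At 70.5°: sec²(70.5°) = 1/0.3338² = 8.974.
At 27.7°: sec²(27.7°) = 1/0.8854² = 1.276.
Ratio = 8.974/1.276 = cos²(27.7°)/cos²(70.5°) ≈ 7.04.

7.04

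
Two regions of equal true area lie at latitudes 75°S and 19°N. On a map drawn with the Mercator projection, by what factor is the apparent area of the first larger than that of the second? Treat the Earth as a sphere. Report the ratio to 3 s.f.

On Mercator, area is exaggerated by sec²φ = 1/cos²φ.
At 75°: sec²(75°) = 1/0.2588² = 14.93.
At 19°: sec²(19°) = 1/0.9455² = 1.119.
Ratio = 14.93/1.119 = cos²(19°)/cos²(75°) ≈ 13.3.

13.3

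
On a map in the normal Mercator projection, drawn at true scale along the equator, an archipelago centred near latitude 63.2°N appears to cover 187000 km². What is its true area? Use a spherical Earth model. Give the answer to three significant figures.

38000 km²

The Mercator projection is conformal; its linear scale factor is the same in every direction and equals sec φ = 1/cos φ.
Areal scale = k² = sec²φ = 1/cos²(63.2°) = 1/0.4509² = 4.919.
True area = apparent / (areal scale) = 187000 / 4.919 ≈ 38000 km².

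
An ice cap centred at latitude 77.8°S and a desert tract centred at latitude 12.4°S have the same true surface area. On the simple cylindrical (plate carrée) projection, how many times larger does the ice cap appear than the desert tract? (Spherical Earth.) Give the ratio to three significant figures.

For the equirectangular projection with φ₀ = 0 (plate carrée), h = 1 along meridians and k = sec φ along parallels.
Areal scale at 77.8°: h·k = 1.000 × 4.732 = 4.732.
Areal scale at 12.4°: h·k = 1.000 × 1.024 = 1.024.
Ratio = 4.732/1.024 ≈ 4.62.

4.62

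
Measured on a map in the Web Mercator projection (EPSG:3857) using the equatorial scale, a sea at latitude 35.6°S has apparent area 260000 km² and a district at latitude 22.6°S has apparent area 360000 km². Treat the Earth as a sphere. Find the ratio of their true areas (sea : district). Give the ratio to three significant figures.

Since Mercator area scale is 1/cos²φ, the true area equals the apparent area multiplied by cos²φ.
True area of sea: 260000 × cos²(35.6°) = 260000 × 0.6611 = 171900 km².
True area of district: 360000 × cos²(22.6°) = 360000 × 0.8523 = 306800 km².
Ratio = 171900 / 306800 ≈ 0.560.

0.560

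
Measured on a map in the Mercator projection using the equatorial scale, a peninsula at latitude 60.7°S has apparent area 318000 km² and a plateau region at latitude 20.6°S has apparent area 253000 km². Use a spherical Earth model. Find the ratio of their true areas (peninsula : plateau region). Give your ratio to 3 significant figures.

0.344

On Mercator the areal scale is sec²φ, so true area = apparent × cos²φ.
True area of peninsula: 318000 × cos²(60.7°) = 318000 × 0.2395 = 76160 km².
True area of plateau region: 253000 × cos²(20.6°) = 253000 × 0.8762 = 221700 km².
Ratio = 76160 / 221700 ≈ 0.344.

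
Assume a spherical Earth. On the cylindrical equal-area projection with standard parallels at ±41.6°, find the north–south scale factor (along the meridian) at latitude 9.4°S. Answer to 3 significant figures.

1.32

For cylindrical equal-area with standard parallel φ₀, h = cos φ / cos φ₀ and k = cos φ₀ / cos φ, so h·k = 1.
h = cos 9.4° / cos 41.6° = 0.9866/0.7478 = 1.319.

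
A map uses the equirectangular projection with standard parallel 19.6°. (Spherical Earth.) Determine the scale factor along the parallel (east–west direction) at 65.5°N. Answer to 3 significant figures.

In the equirectangular projection with standard parallel φ₀ = 19.6° (x = Rλ cos φ₀, y = Rφ), meridians are true-scale (h = 1) and the parallel scale is k = cos φ₀ / cos φ.
k = cos 19.6° / cos 65.5° = 0.9421/0.4147 = 2.272.

2.27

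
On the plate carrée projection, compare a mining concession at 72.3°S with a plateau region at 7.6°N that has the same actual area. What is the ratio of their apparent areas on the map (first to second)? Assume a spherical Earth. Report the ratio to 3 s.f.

3.26

In the plate carrée (x = Rλ, y = Rφ), meridians are true-scale (h = 1) and parallels are stretched by k = sec φ.
Areal scale at 72.3°: h·k = 1.000 × 3.289 = 3.289.
Areal scale at 7.6°: h·k = 1.000 × 1.009 = 1.009.
Ratio = 3.289/1.009 ≈ 3.26.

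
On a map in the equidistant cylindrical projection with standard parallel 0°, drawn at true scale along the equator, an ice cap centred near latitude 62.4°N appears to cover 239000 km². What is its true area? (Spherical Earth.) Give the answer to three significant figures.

111000 km²

For the equirectangular projection with φ₀ = 0 (plate carrée), h = 1 along meridians and k = sec φ along parallels.
Areal scale = h·k = 1 × sec φ; at 62.4°, h = 1.000, k = 2.158, so h·k = 2.158.
True area = apparent / (areal scale) = 239000 / 2.158 ≈ 111000 km².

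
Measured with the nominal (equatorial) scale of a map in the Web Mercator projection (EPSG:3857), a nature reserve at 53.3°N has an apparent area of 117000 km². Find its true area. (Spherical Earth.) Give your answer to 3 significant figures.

For Mercator, h = k = sec φ (a conformal cylindrical projection has a single point scale, 1/cos φ).
Areal scale = k² = sec²φ = 1/cos²(53.3°) = 1/0.5976² = 2.800.
True area = apparent / (areal scale) = 117000 / 2.800 ≈ 41800 km².

41800 km²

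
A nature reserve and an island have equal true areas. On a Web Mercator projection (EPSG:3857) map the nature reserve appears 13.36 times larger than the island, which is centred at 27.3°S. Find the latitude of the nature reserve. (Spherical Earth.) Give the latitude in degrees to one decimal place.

75.9°

On Mercator, (apparent₁)/(apparent₂) = sec²φ₁ / sec²φ₂ when true areas are equal.
cos²φ₂ / cos²φ₁ = 13.36  ⇒  cos φ₁ = cos 27.3° / √13.36 = 0.8886/3.655 = 0.2431.
φ₁ = arccos(0.2431) ≈ 75.9°.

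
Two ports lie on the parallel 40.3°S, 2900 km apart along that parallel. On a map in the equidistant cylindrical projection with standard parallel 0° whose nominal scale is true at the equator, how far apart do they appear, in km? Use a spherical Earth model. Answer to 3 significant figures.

Plate carrée maps x = Rλ, y = Rφ. The meridian scale is h = 1 and the parallel scale is k = 1/cos φ = sec φ.
Along the parallel, k = sec 40.3° = 1/0.7627 = 1.311.
Map distance = 2900 × 1.311 ≈ 3800 km.

3800 km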